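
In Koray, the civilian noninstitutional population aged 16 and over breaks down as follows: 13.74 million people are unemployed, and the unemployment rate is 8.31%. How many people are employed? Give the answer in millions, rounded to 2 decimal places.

About 151.60 million are employed.

Labor force = U / u = 13.74 / 0.0831 ≈ 165.34 million.
Employed = labor force − unemployed = 165.34 − 13.74 = 151.60 million.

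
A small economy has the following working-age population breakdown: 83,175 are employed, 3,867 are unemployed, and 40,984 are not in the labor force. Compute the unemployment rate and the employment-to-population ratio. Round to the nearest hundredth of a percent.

Unemployment rate ≈ 4.44%; employment-population ratio ≈ 64.97%.

Labor force = employed + unemployed = 83,175 + 3,867 = 87,042.
Working-age population = 87,042 + 40,984 = 128,026.
Unemployment rate = 3,867 / 87,042 = 4.44%.
Employment-population ratio = 83,175 / 128,026 = 64.97%.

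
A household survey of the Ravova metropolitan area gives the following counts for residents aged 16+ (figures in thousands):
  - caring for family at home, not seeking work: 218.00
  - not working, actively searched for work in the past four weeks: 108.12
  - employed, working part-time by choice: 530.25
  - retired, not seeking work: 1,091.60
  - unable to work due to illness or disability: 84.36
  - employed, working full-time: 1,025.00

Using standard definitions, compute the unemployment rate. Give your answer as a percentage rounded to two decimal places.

Unemployment rate ≈ 6.50%.

Employed = 530.25 + 1,025.00 = 1,555.25 thousand.
Unemployed = 108.12 thousand.
Labor force = 1,555.25 + 108.12 = 1,663.37 thousand.
Unemployment rate = 108.12 / 1,663.37 = 6.50%.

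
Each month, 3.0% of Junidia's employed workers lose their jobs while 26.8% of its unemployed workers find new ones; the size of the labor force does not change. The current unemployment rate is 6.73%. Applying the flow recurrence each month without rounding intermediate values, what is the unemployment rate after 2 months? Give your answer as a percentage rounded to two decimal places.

With a fixed labor force, u_{t+1} = u_t + s·(1−u_t) − f·u_t = u_t·(1−s−f) + s.
Here 1−s−f = 0.702 and s = 0.030.
u_1 = 0.067300 × 0.702 + 0.030 = 0.077245.
u_2 = 0.077245 × 0.702 + 0.030 = 0.084226.

Unemployment rate after two months ≈ 8.42%.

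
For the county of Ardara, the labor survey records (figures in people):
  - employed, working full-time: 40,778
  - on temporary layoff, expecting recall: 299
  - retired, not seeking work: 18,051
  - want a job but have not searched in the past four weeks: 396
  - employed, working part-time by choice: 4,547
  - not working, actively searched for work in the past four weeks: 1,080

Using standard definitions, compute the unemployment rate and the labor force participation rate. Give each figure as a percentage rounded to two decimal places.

Unemployment rate ≈ 2.95%; labor force participation rate ≈ 71.69%.

Employed = 40,778 + 4,547 = 45,325.
Unemployed = 299 + 1,080 = 1,379 (jobless and actively searching, or on temporary layoff).
Labor force = 45,325 + 1,379 = 46,704.
Not in labor force = 18,051 + 396 = 18,447 (those not working and not actively searching are outside the labor force — including those who want a job but have given up searching).
Civilian working-age population = 46,704 + 18,447 = 65,151.
Unemployment rate = 1,379 / 46,704 = 2.95%.
Labor force participation rate = 46,704 / 65,151 = 71.69%.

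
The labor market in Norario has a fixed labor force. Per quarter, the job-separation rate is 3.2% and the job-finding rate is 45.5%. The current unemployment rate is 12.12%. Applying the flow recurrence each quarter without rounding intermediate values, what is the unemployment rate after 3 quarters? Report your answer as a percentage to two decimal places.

Unemployment rate after three quarters ≈ 7.32%.

With a fixed labor force, u_{t+1} = u_t + s·(1−u_t) − f·u_t = u_t·(1−s−f) + s.
Here 1−s−f = 0.513 and s = 0.032.
u_1 = 0.121200 × 0.513 + 0.032 = 0.094176.
u_2 = 0.094176 × 0.513 + 0.032 = 0.080312.
u_3 = 0.080312 × 0.513 + 0.032 = 0.073200.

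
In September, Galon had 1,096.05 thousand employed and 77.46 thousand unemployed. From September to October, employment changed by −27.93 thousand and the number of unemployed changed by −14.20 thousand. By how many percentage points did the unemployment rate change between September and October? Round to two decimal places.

The unemployment rate changed by −1.01 percentage points.

September: labor force = 1,096.05 + 77.46 = 1,173.51; u = 77.46/1,173.51 = 6.60%.
October: labor force = 1,068.12 + 63.26 = 1,131.38; u = 63.26/1,131.38 = 5.59%.
Change = 5.59% − 6.60% = −1.01 pp.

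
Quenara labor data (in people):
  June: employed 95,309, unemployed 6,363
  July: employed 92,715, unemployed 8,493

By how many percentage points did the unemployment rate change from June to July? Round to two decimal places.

June: labor force = 95,309 + 6,363 = 101,672; u = 6,363/101,672 = 6.26%.
July: labor force = 92,715 + 8,493 = 101,208; u = 8,493/101,208 = 8.39%.
Change = 8.39% − 6.26% = +2.13 pp.

The unemployment rate changed by +2.13 percentage points.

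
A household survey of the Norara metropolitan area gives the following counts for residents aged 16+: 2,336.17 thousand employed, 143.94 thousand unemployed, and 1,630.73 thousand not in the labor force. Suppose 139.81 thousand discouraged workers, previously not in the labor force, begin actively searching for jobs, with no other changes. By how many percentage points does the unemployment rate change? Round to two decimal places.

The unemployment rate changes by +5.03 percentage points.

Initially, labor force = 2,336.17 + 143.94 = 2,480.11 thousand, so u = 143.94/2,480.11 = 5.80%.
After the change, unemployed and labor force both rise by 139.81 → E = 2,336.17, U = 283.75, labor force = 2,619.92 thousand.
New unemployment rate = 283.75 / 2,619.92 = 10.83%.
Change = 10.83% − 5.80% = +5.03 percentage points.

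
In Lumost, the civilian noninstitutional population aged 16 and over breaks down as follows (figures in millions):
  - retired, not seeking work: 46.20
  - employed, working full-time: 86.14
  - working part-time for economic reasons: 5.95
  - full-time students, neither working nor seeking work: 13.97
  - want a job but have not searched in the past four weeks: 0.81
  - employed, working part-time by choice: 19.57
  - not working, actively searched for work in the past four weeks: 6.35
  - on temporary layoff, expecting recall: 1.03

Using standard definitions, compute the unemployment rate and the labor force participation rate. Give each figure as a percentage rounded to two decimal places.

Employed = 86.14 + 5.95 + 19.57 = 111.66 million (anyone who worked, including part-time for economic reasons, counts as employed).
Unemployed = 6.35 + 1.03 = 7.38 million (jobless and actively searching, or on temporary layoff).
Labor force = 111.66 + 7.38 = 119.04 million.
Not in labor force = 46.20 + 13.97 + 0.81 = 60.98 million (those not working and not actively searching are outside the labor force — including those who want a job but have given up searching).
Civilian working-age population = 119.04 + 60.98 = 180.02 million.
Unemployment rate = 7.38 / 119.04 = 6.20%.
Labor force participation rate = 119.04 / 180.02 = 66.13%.

Unemployment rate ≈ 6.20%; labor force participation rate ≈ 66.13%.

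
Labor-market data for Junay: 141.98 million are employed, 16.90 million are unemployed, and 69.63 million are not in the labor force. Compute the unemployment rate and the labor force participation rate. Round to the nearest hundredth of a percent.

Unemployment rate ≈ 10.64%; labor force participation rate ≈ 69.53%.

Labor force = employed + unemployed = 141.98 + 16.90 = 158.88 million.
Working-age population = 158.88 + 69.63 = 228.51 million.
Unemployment rate = 16.90 / 158.88 = 10.64%.
Labor force participation rate = 158.88 / 228.51 = 69.53%.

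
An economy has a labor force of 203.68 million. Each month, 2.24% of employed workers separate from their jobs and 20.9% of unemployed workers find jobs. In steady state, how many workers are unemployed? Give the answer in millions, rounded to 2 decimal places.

About 19.72 million are unemployed in steady state.

Steady-state unemployment rate u* = s/(s+f) = 2.24/(2.24+20.9) = 0.096802.
Unemployed = u* × labor force = 0.096802 × 203.68 ≈ 19.72 million.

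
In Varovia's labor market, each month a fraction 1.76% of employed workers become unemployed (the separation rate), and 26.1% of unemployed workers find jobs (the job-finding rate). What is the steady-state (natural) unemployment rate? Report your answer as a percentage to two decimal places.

At steady state the flows balance: s·E = f·U, so U/(E+U) = s/(s+f).
u* = 1.76 / (1.76 + 26.1) = 1.76 / 27.86 = 6.32%.

Steady-state unemployment rate ≈ 6.32%.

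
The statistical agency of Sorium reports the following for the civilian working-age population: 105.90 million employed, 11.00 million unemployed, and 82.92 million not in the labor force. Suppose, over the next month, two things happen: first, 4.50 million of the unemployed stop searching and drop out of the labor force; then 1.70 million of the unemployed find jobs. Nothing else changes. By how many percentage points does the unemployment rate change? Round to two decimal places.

The unemployment rate changes by −5.14 percentage points.

Initially, labor force = 105.90 + 11.00 = 116.90 million, so u = 11.00/116.90 = 9.41%.
After the first change, unemployed and labor force both fall by 4.50 → E = 105.90, U = 6.50, labor force = 112.40 million.
After the second change, unemployed falls and employed rises by 1.70; labor force unchanged → E = 107.60, U = 4.80, labor force = 112.40 million.
New unemployment rate = 4.80 / 112.40 = 4.27%.
Change = 4.27% − 9.41% = −5.14 percentage points.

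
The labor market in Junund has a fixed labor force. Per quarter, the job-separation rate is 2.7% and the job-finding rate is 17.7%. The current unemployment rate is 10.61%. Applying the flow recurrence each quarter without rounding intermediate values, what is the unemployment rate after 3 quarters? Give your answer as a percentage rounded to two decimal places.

With a fixed labor force, u_{t+1} = u_t + s·(1−u_t) − f·u_t = u_t·(1−s−f) + s.
Here 1−s−f = 0.796 and s = 0.027.
u_1 = 0.106100 × 0.796 + 0.027 = 0.111456.
u_2 = 0.111456 × 0.796 + 0.027 = 0.115719.
u_3 = 0.115719 × 0.796 + 0.027 = 0.119112.

Unemployment rate after three quarters ≈ 11.91%.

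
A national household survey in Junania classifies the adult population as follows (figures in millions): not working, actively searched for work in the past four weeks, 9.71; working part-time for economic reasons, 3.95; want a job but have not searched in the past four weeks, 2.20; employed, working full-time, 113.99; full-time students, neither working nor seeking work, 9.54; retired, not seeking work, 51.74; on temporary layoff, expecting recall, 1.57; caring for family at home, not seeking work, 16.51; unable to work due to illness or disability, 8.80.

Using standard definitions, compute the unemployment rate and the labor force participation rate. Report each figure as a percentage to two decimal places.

Unemployment rate ≈ 8.73%; labor force participation rate ≈ 59.27%.

Employed = 3.95 + 113.99 = 117.94 million (anyone who worked, including part-time for economic reasons, counts as employed).
Unemployed = 9.71 + 1.57 = 11.28 million (jobless and actively searching, or on temporary layoff).
Labor force = 117.94 + 11.28 = 129.22 million.
Not in labor force = 2.20 + 9.54 + 51.74 + 16.51 + 8.80 = 88.79 million (those not working and not actively searching are outside the labor force — including those who want a job but have given up searching).
Civilian working-age population = 129.22 + 88.79 = 218.01 million.
Unemployment rate = 11.28 / 129.22 = 8.73%.
Labor force participation rate = 129.22 / 218.01 = 59.27%.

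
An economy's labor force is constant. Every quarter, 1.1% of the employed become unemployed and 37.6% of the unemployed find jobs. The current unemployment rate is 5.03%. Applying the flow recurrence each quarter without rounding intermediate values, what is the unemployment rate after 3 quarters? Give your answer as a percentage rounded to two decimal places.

With a fixed labor force, u_{t+1} = u_t + s·(1−u_t) − f·u_t = u_t·(1−s−f) + s.
Here 1−s−f = 0.613 and s = 0.011.
u_1 = 0.050300 × 0.613 + 0.011 = 0.041834.
u_2 = 0.041834 × 0.613 + 0.011 = 0.036644.
u_3 = 0.036644 × 0.613 + 0.011 = 0.033463.

Unemployment rate after three quarters ≈ 3.35%.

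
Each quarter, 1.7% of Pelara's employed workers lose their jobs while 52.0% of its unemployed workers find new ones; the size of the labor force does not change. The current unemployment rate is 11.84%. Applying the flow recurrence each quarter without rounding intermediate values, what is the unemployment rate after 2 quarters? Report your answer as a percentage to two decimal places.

Unemployment rate after two quarters ≈ 5.03%.

With a fixed labor force, u_{t+1} = u_t + s·(1−u_t) − f·u_t = u_t·(1−s−f) + s.
Here 1−s−f = 0.463 and s = 0.017.
u_1 = 0.118400 × 0.463 + 0.017 = 0.071819.
u_2 = 0.071819 × 0.463 + 0.017 = 0.050252.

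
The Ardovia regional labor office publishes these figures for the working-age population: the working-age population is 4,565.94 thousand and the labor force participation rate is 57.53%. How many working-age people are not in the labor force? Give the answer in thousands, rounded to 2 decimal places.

Share not in the labor force = 1 − 0.5753 = 0.4247.
Not in labor force = 0.4247 × 4,565.94 ≈ 1,939.15 thousand.

About 1,939.15 thousand are not in the labor force.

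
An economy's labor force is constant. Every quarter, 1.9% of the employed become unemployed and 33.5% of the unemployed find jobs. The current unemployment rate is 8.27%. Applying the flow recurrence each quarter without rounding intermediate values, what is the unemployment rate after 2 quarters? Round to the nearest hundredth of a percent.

With a fixed labor force, u_{t+1} = u_t + s·(1−u_t) − f·u_t = u_t·(1−s−f) + s.
Here 1−s−f = 0.646 and s = 0.019.
u_1 = 0.082700 × 0.646 + 0.019 = 0.072424.
u_2 = 0.072424 × 0.646 + 0.019 = 0.065786.

Unemployment rate after two quarters ≈ 6.58%.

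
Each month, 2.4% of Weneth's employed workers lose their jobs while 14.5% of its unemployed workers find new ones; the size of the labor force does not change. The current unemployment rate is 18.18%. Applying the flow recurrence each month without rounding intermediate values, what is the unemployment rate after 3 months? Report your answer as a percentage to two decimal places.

Unemployment rate after three months ≈ 16.48%.

With a fixed labor force, u_{t+1} = u_t + s·(1−u_t) − f·u_t = u_t·(1−s−f) + s.
Here 1−s−f = 0.831 and s = 0.024.
u_1 = 0.181800 × 0.831 + 0.024 = 0.175076.
u_2 = 0.175076 × 0.831 + 0.024 = 0.169488.
u_3 = 0.169488 × 0.831 + 0.024 = 0.164845.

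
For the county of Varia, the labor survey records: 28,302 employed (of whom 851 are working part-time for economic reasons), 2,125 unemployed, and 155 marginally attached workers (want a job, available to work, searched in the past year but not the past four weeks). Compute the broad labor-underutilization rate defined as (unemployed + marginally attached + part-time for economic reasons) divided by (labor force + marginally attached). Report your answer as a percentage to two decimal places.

Labor force = 28,302 + 2,125 = 30,427.
Numerator = 2,125 + 155 + 851 = 3,131.
Denominator = 30,427 + 155 = 30,582.
Broad rate = 3,131 / 30,582 = 10.24%.

Broad underutilization rate ≈ 10.24%.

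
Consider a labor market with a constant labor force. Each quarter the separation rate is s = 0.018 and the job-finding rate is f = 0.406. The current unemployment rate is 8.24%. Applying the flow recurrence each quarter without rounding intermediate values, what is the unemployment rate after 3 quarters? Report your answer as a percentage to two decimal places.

Unemployment rate after three quarters ≈ 5.01%.

With a fixed labor force, u_{t+1} = u_t + s·(1−u_t) − f·u_t = u_t·(1−s−f) + s.
Here 1−s−f = 0.576 and s = 0.018.
u_1 = 0.082400 × 0.576 + 0.018 = 0.065462.
u_2 = 0.065462 × 0.576 + 0.018 = 0.055706.
u_3 = 0.055706 × 0.576 + 0.018 = 0.050087.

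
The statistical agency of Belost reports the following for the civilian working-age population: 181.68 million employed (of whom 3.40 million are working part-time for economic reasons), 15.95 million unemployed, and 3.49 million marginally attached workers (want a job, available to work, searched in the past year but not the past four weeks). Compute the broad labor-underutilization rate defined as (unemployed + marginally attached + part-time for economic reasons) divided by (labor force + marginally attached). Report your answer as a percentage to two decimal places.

Broad underutilization rate ≈ 11.36%.

Labor force = 181.68 + 15.95 = 197.63 million.
Numerator = 15.95 + 3.49 + 3.40 = 22.84 million.
Denominator = 197.63 + 3.49 = 201.12 million.
Broad rate = 22.84 / 201.12 = 11.36%.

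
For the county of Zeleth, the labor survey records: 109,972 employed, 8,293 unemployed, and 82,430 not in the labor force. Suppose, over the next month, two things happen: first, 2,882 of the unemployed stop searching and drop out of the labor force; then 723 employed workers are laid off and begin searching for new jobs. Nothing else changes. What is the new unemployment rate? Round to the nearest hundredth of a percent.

Initially, labor force = 109,972 + 8,293 = 118,265, so u = 8,293/118,265 = 7.01%.
After the first change, unemployed and labor force both fall by 2,882 → E = 109,972, U = 5,411, labor force = 115,383.
After the second change, employed falls and unemployed rises by 723; labor force unchanged → E = 109,249, U = 6,134, labor force = 115,383.
New unemployment rate = 6,134 / 115,383 = 5.32%.

New unemployment rate ≈ 5.32%.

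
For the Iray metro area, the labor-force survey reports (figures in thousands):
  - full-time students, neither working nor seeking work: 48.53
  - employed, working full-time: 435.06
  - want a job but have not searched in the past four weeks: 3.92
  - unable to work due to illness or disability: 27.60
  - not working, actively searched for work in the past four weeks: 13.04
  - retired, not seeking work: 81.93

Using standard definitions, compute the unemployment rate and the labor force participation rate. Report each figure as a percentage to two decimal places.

Unemployment rate ≈ 2.91%; labor force participation rate ≈ 73.45%.

Employed = 435.06 thousand.
Unemployed = 13.04 thousand.
Labor force = 435.06 + 13.04 = 448.10 thousand.
Not in labor force = 48.53 + 3.92 + 27.60 + 81.93 = 161.98 thousand (those not working and not actively searching are outside the labor force — including those who want a job but have given up searching).
Civilian working-age population = 448.10 + 161.98 = 610.08 thousand.
Unemployment rate = 13.04 / 448.10 = 2.91%.
Labor force participation rate = 448.10 / 610.08 = 73.45%.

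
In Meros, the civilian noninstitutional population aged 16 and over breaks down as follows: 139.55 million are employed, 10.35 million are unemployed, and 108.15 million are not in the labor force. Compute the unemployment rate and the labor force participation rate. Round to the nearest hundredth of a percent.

Unemployment rate ≈ 6.90%; labor force participation rate ≈ 58.09%.

Labor force = employed + unemployed = 139.55 + 10.35 = 149.90 million.
Working-age population = 149.90 + 108.15 = 258.05 million.
Unemployment rate = 10.35 / 149.90 = 6.90%.
Labor force participation rate = 149.90 / 258.05 = 58.09%.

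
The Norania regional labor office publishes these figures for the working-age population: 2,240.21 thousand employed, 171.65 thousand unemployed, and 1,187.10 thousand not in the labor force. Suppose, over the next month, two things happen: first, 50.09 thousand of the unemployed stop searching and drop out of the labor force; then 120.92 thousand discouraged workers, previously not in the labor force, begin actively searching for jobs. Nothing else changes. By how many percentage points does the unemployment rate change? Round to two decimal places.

Initially, labor force = 2,240.21 + 171.65 = 2,411.86 thousand, so u = 171.65/2,411.86 = 7.12%.
After the first change, unemployed and labor force both fall by 50.09 → E = 2,240.21, U = 121.56, labor force = 2,361.77 thousand.
After the second change, unemployed and labor force both rise by 120.92 → E = 2,240.21, U = 242.48, labor force = 2,482.69 thousand.
New unemployment rate = 242.48 / 2,482.69 = 9.77%.
Change = 9.77% − 7.12% = +2.65 percentage points.

The unemployment rate changes by +2.65 percentage points.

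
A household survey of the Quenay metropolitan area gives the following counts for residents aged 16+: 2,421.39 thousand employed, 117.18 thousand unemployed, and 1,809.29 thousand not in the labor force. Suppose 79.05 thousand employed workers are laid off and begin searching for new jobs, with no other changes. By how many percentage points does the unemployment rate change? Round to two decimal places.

The unemployment rate changes by +3.11 percentage points.

Initially, labor force = 2,421.39 + 117.18 = 2,538.57 thousand, so u = 117.18/2,538.57 = 4.62%.
After the change, employed falls and unemployed rises by 79.05; labor force unchanged → E = 2,342.34, U = 196.23, labor force = 2,538.57 thousand.
New unemployment rate = 196.23 / 2,538.57 = 7.73%.
Change = 7.73% − 4.62% = +3.11 percentage points.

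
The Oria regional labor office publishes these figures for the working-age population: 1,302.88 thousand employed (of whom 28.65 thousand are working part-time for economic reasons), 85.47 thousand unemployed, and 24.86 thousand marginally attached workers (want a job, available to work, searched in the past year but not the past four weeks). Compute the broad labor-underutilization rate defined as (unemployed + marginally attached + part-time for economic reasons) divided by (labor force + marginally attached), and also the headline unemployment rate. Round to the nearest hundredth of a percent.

Broad underutilization rate ≈ 9.83%; headline unemployment rate ≈ 6.16%.

Labor force = 1,302.88 + 85.47 = 1,388.35 thousand.
Numerator = 85.47 + 24.86 + 28.65 = 138.98 thousand.
Denominator = 1,388.35 + 24.86 = 1,413.21 thousand.
Broad rate = 138.98 / 1,413.21 = 9.83%.
Headline unemployment rate = 85.47 / 1,388.35 = 6.16%.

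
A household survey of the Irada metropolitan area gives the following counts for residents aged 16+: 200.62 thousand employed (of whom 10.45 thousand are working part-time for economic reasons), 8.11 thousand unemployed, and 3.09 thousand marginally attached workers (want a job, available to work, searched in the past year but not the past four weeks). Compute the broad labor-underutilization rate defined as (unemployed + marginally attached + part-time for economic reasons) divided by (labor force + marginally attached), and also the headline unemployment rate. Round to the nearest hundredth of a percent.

Labor force = 200.62 + 8.11 = 208.73 thousand.
Numerator = 8.11 + 3.09 + 10.45 = 21.65 thousand.
Denominator = 208.73 + 3.09 = 211.82 thousand.
Broad rate = 21.65 / 211.82 = 10.22%.
Headline unemployment rate = 8.11 / 208.73 = 3.89%.

Broad underutilization rate ≈ 10.22%; headline unemployment rate ≈ 3.89%.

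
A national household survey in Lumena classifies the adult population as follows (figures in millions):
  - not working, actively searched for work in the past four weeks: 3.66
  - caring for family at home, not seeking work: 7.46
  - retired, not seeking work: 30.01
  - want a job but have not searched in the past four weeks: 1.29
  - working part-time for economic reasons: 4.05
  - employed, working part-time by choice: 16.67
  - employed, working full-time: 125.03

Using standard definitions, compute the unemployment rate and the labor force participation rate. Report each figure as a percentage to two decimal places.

Unemployment rate ≈ 2.45%; labor force participation rate ≈ 79.40%.

Employed = 4.05 + 16.67 + 125.03 = 145.75 million (anyone who worked, including part-time for economic reasons, counts as employed).
Unemployed = 3.66 million.
Labor force = 145.75 + 3.66 = 149.41 million.
Not in labor force = 7.46 + 30.01 + 1.29 = 38.76 million (those not working and not actively searching are outside the labor force — including those who want a job but have given up searching).
Civilian working-age population = 149.41 + 38.76 = 188.17 million.
Unemployment rate = 3.66 / 149.41 = 2.45%.
Labor force participation rate = 149.41 / 188.17 = 79.40%.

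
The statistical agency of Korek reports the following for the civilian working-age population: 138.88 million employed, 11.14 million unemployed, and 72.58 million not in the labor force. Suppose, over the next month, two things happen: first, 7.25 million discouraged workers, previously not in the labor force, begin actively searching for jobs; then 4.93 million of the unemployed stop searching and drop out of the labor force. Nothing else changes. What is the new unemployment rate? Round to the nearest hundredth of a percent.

New unemployment rate ≈ 8.84%.

Initially, labor force = 138.88 + 11.14 = 150.02 million, so u = 11.14/150.02 = 7.43%.
After the first change, unemployed and labor force both rise by 7.25 → E = 138.88, U = 18.39, labor force = 157.27 million.
After the second change, unemployed and labor force both fall by 4.93 → E = 138.88, U = 13.46, labor force = 152.34 million.
New unemployment rate = 13.46 / 152.34 = 8.84%.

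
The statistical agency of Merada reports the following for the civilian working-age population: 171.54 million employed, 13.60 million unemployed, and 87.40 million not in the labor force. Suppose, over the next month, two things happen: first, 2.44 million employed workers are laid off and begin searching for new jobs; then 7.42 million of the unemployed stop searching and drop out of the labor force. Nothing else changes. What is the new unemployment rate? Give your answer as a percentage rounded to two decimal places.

Initially, labor force = 171.54 + 13.60 = 185.14 million, so u = 13.60/185.14 = 7.35%.
After the first change, employed falls and unemployed rises by 2.44; labor force unchanged → E = 169.10, U = 16.04, labor force = 185.14 million.
After the second change, unemployed and labor force both fall by 7.42 → E = 169.10, U = 8.62, labor force = 177.72 million.
New unemployment rate = 8.62 / 177.72 = 4.85%.

New unemployment rate ≈ 4.85%.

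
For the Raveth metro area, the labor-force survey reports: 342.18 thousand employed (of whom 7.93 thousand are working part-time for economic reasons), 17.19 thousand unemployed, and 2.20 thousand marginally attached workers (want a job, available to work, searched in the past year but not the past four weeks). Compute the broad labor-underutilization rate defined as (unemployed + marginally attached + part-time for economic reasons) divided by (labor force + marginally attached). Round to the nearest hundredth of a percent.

Broad underutilization rate ≈ 7.56%.

Labor force = 342.18 + 17.19 = 359.37 thousand.
Numerator = 17.19 + 2.20 + 7.93 = 27.32 thousand.
Denominator = 359.37 + 2.20 = 361.57 thousand.
Broad rate = 27.32 / 361.57 = 7.56%.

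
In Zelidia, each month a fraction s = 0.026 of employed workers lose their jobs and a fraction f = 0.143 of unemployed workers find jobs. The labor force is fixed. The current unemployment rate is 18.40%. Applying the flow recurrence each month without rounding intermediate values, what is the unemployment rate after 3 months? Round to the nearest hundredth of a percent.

Unemployment rate after three months ≈ 17.12%.

With a fixed labor force, u_{t+1} = u_t + s·(1−u_t) − f·u_t = u_t·(1−s−f) + s.
Here 1−s−f = 0.831 and s = 0.026.
u_1 = 0.184000 × 0.831 + 0.026 = 0.178904.
u_2 = 0.178904 × 0.831 + 0.026 = 0.174669.
u_3 = 0.174669 × 0.831 + 0.026 = 0.171150.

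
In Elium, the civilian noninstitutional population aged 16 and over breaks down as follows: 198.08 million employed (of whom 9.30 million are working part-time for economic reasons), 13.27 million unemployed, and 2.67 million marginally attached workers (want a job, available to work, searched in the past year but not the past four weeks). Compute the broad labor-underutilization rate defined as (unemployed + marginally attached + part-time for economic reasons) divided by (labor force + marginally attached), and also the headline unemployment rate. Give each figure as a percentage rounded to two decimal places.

Labor force = 198.08 + 13.27 = 211.35 million.
Numerator = 13.27 + 2.67 + 9.30 = 25.24 million.
Denominator = 211.35 + 2.67 = 214.02 million.
Broad rate = 25.24 / 214.02 = 11.79%.
Headline unemployment rate = 13.27 / 211.35 = 6.28%.

Broad underutilization rate ≈ 11.79%; headline unemployment rate ≈ 6.28%.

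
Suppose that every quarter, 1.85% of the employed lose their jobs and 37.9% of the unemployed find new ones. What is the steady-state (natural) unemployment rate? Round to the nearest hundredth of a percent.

At steady state the flows balance: s·E = f·U, so U/(E+U) = s/(s+f).
u* = 1.85 / (1.85 + 37.9) = 1.85 / 39.75 = 4.65%.

Steady-state unemployment rate ≈ 4.65%.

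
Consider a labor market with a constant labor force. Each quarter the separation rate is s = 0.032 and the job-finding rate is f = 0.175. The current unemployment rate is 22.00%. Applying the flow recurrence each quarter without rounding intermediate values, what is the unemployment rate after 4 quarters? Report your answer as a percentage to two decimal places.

With a fixed labor force, u_{t+1} = u_t + s·(1−u_t) − f·u_t = u_t·(1−s−f) + s.
Here 1−s−f = 0.793 and s = 0.032.
u_1 = 0.220000 × 0.793 + 0.032 = 0.206460.
u_2 = 0.206460 × 0.793 + 0.032 = 0.195723.
u_3 = 0.195723 × 0.793 + 0.032 = 0.187208.
u_4 = 0.187208 × 0.793 + 0.032 = 0.180456.

Unemployment rate after four quarters ≈ 18.05%.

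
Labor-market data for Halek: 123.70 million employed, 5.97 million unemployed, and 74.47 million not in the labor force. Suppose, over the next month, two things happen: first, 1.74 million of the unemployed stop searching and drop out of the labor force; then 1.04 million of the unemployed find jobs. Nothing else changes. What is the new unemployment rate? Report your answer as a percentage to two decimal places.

New unemployment rate ≈ 2.49%.

Initially, labor force = 123.70 + 5.97 = 129.67 million, so u = 5.97/129.67 = 4.60%.
After the first change, unemployed and labor force both fall by 1.74 → E = 123.70, U = 4.23, labor force = 127.93 million.
After the second change, unemployed falls and employed rises by 1.04; labor force unchanged → E = 124.74, U = 3.19, labor force = 127.93 million.
New unemployment rate = 3.19 / 127.93 = 2.49%.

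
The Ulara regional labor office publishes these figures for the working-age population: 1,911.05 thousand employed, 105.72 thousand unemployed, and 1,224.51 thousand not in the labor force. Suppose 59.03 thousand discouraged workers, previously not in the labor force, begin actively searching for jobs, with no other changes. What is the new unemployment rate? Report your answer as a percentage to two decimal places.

Initially, labor force = 1,911.05 + 105.72 = 2,016.77 thousand, so u = 105.72/2,016.77 = 5.24%.
After the change, unemployed and labor force both rise by 59.03 → E = 1,911.05, U = 164.75, labor force = 2,075.80 thousand.
New unemployment rate = 164.75 / 2,075.80 = 7.94%.

New unemployment rate ≈ 7.94%.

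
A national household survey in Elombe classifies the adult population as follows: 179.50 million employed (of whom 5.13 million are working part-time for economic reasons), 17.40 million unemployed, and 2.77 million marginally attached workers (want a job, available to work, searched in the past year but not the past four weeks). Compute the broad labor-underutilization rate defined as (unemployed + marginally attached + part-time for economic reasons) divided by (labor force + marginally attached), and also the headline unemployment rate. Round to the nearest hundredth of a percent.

Labor force = 179.50 + 17.40 = 196.90 million.
Numerator = 17.40 + 2.77 + 5.13 = 25.30 million.
Denominator = 196.90 + 2.77 = 199.67 million.
Broad rate = 25.30 / 199.67 = 12.67%.
Headline unemployment rate = 17.40 / 196.90 = 8.84%.

Broad underutilization rate ≈ 12.67%; headline unemployment rate ≈ 8.84%.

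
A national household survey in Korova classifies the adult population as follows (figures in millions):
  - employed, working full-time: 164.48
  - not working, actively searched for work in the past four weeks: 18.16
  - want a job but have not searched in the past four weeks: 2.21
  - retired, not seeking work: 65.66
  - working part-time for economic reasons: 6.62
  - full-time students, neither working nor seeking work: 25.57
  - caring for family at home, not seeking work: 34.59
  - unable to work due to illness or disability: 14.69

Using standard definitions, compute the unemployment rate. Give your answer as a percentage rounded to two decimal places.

Employed = 164.48 + 6.62 = 171.10 million (anyone who worked, including part-time for economic reasons, counts as employed).
Unemployed = 18.16 million.
Labor force = 171.10 + 18.16 = 189.26 million.
Unemployment rate = 18.16 / 189.26 = 9.60%.

Unemployment rate ≈ 9.60%.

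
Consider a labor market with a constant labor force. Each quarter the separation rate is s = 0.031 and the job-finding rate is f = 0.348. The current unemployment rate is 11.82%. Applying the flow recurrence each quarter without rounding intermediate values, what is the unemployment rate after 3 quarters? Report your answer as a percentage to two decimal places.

With a fixed labor force, u_{t+1} = u_t + s·(1−u_t) − f·u_t = u_t·(1−s−f) + s.
Here 1−s−f = 0.621 and s = 0.031.
u_1 = 0.118200 × 0.621 + 0.031 = 0.104402.
u_2 = 0.104402 × 0.621 + 0.031 = 0.095834.
u_3 = 0.095834 × 0.621 + 0.031 = 0.090513.

Unemployment rate after three quarters ≈ 9.05%.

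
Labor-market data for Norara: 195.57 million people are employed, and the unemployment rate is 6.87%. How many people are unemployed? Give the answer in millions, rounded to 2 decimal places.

About 14.43 million are unemployed.

Let U be the number unemployed. The labor force is E + U, and U/(E+U) = 0.0687.
So U = 0.0687 × 195.57 / (1 − 0.0687) = 13.4357 / 0.9313 ≈ 14.43 million.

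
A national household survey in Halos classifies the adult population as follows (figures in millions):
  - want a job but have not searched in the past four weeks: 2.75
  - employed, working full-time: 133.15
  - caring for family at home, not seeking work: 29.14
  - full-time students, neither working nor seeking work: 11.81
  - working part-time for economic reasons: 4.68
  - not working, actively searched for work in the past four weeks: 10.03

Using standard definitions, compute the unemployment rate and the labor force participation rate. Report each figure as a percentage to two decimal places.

Unemployment rate ≈ 6.78%; labor force participation rate ≈ 77.19%.

Employed = 133.15 + 4.68 = 137.83 million (anyone who worked, including part-time for economic reasons, counts as employed).
Unemployed = 10.03 million.
Labor force = 137.83 + 10.03 = 147.86 million.
Not in labor force = 2.75 + 29.14 + 11.81 = 43.70 million (those not working and not actively searching are outside the labor force — including those who want a job but have given up searching).
Civilian working-age population = 147.86 + 43.70 = 191.56 million.
Unemployment rate = 10.03 / 147.86 = 6.78%.
Labor force participation rate = 147.86 / 191.56 = 77.19%.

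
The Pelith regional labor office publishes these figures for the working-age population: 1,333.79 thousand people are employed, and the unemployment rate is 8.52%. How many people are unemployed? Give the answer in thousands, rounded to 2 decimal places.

Let U be the number unemployed. The labor force is E + U, and U/(E+U) = 0.0852.
So U = 0.0852 × 1,333.79 / (1 − 0.0852) = 113.6389 / 0.9148 ≈ 124.22 thousand.

About 124.22 thousand are unemployed.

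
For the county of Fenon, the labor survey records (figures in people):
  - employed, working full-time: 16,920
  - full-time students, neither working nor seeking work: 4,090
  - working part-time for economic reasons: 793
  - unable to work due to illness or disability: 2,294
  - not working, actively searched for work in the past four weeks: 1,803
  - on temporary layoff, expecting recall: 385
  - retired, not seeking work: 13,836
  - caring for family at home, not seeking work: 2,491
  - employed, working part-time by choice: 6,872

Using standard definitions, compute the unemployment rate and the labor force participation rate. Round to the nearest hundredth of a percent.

Unemployment rate ≈ 8.17%; labor force participation rate ≈ 54.10%.

Employed = 16,920 + 793 + 6,872 = 24,585 (anyone who worked, including part-time for economic reasons, counts as employed).
Unemployed = 1,803 + 385 = 2,188 (jobless and actively searching, or on temporary layoff).
Labor force = 24,585 + 2,188 = 26,773.
Not in labor force = 4,090 + 2,294 + 13,836 + 2,491 = 22,711 (those not working and not actively searching are outside the labor force).
Civilian working-age population = 26,773 + 22,711 = 49,484.
Unemployment rate = 2,188 / 26,773 = 8.17%.
Labor force participation rate = 26,773 / 49,484 = 54.10%.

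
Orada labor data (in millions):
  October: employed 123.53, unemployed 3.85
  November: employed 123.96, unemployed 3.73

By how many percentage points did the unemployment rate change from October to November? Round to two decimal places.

The unemployment rate changed by −0.10 percentage points.

October: labor force = 123.53 + 3.85 = 127.38; u = 3.85/127.38 = 3.02%.
November: labor force = 123.96 + 3.73 = 127.69; u = 3.73/127.69 = 2.92%.
Change = 2.92% − 3.02% = −0.10 pp.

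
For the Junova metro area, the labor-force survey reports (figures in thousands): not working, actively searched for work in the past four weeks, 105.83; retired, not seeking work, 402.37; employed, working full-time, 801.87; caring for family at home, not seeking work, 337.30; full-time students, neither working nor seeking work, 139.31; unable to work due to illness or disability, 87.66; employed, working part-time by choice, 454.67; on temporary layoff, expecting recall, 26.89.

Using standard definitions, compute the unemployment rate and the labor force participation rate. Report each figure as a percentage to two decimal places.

Employed = 801.87 + 454.67 = 1,256.54 thousand.
Unemployed = 105.83 + 26.89 = 132.72 thousand (jobless and actively searching, or on temporary layoff).
Labor force = 1,256.54 + 132.72 = 1,389.26 thousand.
Not in labor force = 402.37 + 337.30 + 139.31 + 87.66 = 966.64 thousand (those not working and not actively searching are outside the labor force).
Civilian working-age population = 1,389.26 + 966.64 = 2,355.90 thousand.
Unemployment rate = 132.72 / 1,389.26 = 9.55%.
Labor force participation rate = 1,389.26 / 2,355.90 = 58.97%.

Unemployment rate ≈ 9.55%; labor force participation rate ≈ 58.97%.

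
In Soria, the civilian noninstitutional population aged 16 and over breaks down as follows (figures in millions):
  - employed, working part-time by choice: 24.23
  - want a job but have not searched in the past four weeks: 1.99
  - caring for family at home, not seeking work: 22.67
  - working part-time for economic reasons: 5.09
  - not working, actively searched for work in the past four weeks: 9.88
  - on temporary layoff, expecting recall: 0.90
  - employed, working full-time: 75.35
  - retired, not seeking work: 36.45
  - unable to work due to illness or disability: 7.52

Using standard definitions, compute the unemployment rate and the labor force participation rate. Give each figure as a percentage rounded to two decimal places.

Employed = 24.23 + 5.09 + 75.35 = 104.67 million (anyone who worked, including part-time for economic reasons, counts as employed).
Unemployed = 9.88 + 0.90 = 10.78 million (jobless and actively searching, or on temporary layoff).
Labor force = 104.67 + 10.78 = 115.45 million.
Not in labor force = 1.99 + 22.67 + 36.45 + 7.52 = 68.63 million (those not working and not actively searching are outside the labor force — including those who want a job but have given up searching).
Civilian working-age population = 115.45 + 68.63 = 184.08 million.
Unemployment rate = 10.78 / 115.45 = 9.34%.
Labor force participation rate = 115.45 / 184.08 = 62.72%.

Unemployment rate ≈ 9.34%; labor force participation rate ≈ 62.72%.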